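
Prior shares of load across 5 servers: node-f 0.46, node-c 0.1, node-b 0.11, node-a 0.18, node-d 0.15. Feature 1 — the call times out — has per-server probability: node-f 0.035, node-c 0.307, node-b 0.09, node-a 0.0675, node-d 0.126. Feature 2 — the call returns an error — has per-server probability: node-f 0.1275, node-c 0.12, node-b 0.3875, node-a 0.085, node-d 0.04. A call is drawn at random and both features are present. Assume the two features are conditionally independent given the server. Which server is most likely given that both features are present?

Unnormalized posteriors (prior × likelihood):
  node-f: 0.46 × 0.035 × 0.1275 = 0.00205275
  node-c: 0.1 × 0.307 × 0.12 = 0.003684
  node-b: 0.11 × 0.09 × 0.3875 = 0.00383625
  node-a: 0.18 × 0.0675 × 0.085 = 0.00103275
  node-d: 0.15 × 0.126 × 0.04 = 0.000756
Normalizing constant = 0.01136175.
Largest term belongs to node-b, so node-b is most probable.

node-b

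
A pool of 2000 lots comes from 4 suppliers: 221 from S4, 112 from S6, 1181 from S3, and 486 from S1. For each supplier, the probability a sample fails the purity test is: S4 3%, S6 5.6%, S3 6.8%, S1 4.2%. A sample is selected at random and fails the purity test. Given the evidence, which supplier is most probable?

S3

Compute prior × likelihood for every hypothesis:
  S4: 0.1105 × 0.03 = 0.003315
  S6: 0.056 × 0.056 = 0.003136
  S3: 0.5905 × 0.068 = 0.040154
  S1: 0.243 × 0.042 = 0.010206
Sum = 0.056811.
Largest term belongs to S3, so S3 is most probable.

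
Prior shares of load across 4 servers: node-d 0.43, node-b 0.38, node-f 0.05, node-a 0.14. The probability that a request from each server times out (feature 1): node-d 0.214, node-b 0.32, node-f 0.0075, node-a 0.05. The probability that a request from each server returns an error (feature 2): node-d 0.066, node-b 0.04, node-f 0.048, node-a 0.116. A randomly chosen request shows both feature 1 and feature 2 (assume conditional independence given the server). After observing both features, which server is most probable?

node-d

Prior × likelihood for each hypothesis:
  node-d: 0.43 × 0.214 × 0.066 = 0.00607332
  node-b: 0.38 × 0.32 × 0.04 = 0.004864
  node-f: 0.05 × 0.0075 × 0.048 = 0.000018
  node-a: 0.14 × 0.05 × 0.116 = 0.000812
Normalizing constant = 0.01176732.
Largest term belongs to node-d, so node-d is most probable.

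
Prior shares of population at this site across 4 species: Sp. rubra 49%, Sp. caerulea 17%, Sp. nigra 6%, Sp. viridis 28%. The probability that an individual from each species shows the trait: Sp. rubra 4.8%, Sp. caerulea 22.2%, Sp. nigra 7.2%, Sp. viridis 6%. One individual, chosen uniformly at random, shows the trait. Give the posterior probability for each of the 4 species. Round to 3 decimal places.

By Bayes' rule, posterior ∝ prior × likelihood:
  Sp. rubra: 0.49 × 0.048 = 0.02352
  Sp. caerulea: 0.17 × 0.222 = 0.03774
  Sp. nigra: 0.06 × 0.072 = 0.00432
  Sp. viridis: 0.28 × 0.06 = 0.0168
Normalizing constant = 0.08238.
P(Sp. rubra | trait) = 0.02352/0.08238 ≈ 0.286
P(Sp. caerulea | trait) = 0.03774/0.08238 ≈ 0.458
P(Sp. nigra | trait) = 0.00432/0.08238 ≈ 0.052
P(Sp. viridis | trait) = 0.0168/0.08238 ≈ 0.204

Sp. rubra 0.286, Sp. caerulea 0.458, Sp. nigra 0.052, Sp. viridis 0.204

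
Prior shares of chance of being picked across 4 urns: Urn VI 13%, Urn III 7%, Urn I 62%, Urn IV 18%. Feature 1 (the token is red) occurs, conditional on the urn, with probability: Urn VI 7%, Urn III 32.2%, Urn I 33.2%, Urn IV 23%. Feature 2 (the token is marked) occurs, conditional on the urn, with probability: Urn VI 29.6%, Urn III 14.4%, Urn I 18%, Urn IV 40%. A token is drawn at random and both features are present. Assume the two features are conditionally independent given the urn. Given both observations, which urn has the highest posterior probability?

Urn I

Prior × likelihood for each hypothesis:
  Urn VI: 0.13 × 0.07 × 0.296 = 0.0026936
  Urn III: 0.07 × 0.322 × 0.144 = 0.00324576
  Urn I: 0.62 × 0.332 × 0.18 = 0.0370512
  Urn IV: 0.18 × 0.23 × 0.4 = 0.01656
Sum = 0.05955056.
Largest term belongs to Urn I, so Urn I is most probable.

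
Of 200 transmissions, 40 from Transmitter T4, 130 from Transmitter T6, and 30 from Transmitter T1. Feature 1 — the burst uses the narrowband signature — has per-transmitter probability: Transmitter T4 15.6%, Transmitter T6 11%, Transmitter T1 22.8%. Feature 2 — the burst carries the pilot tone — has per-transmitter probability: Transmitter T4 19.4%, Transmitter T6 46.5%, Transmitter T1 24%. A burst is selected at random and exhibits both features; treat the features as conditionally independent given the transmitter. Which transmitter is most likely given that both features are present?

Prior × likelihood for each hypothesis:
  Transmitter T4: 0.2 × 0.156 × 0.194 = 0.0060528
  Transmitter T6: 0.65 × 0.11 × 0.465 = 0.0332475
  Transmitter T1: 0.15 × 0.228 × 0.24 = 0.008208
Sum = 0.0475083.
Largest term belongs to Transmitter T6, so Transmitter T6 is most probable.

Transmitter T6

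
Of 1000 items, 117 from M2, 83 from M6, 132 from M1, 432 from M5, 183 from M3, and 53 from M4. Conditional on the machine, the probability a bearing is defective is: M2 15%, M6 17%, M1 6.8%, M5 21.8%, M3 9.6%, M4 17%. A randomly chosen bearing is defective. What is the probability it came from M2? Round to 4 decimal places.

Compute prior × likelihood for every hypothesis:
  M2: 0.117 × 0.15 = 0.01755
  M6: 0.083 × 0.17 = 0.01411
  M1: 0.132 × 0.068 = 0.008976
  M5: 0.432 × 0.218 = 0.094176
  M3: 0.183 × 0.096 = 0.017568
  M4: 0.053 × 0.17 = 0.00901
Sum = 0.16139.
P(M2 | evidence) = 0.01755 / 0.16139 ≈ 0.1087.

0.1087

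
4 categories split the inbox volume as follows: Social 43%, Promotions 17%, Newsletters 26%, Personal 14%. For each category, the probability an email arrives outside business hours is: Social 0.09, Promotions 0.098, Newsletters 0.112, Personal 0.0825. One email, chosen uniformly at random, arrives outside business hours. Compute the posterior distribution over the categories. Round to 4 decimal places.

Social 0.4030, Promotions 0.1735, Newsletters 0.3032, Personal 0.1203

Compute prior × likelihood for every hypothesis:
  Social: 0.43 × 0.09 = 0.0387
  Promotions: 0.17 × 0.098 = 0.01666
  Newsletters: 0.26 × 0.112 = 0.02912
  Personal: 0.14 × 0.0825 = 0.01155
Sum = 0.09603.
P(Social | off-hours) = 0.0387/0.09603 ≈ 0.4030
P(Promotions | off-hours) = 0.01666/0.09603 ≈ 0.1735
P(Newsletters | off-hours) = 0.02912/0.09603 ≈ 0.3032
P(Personal | off-hours) = 0.01155/0.09603 ≈ 0.1203
(Check: 0.4030+0.1735+0.3032+0.1203 = 1.0000.)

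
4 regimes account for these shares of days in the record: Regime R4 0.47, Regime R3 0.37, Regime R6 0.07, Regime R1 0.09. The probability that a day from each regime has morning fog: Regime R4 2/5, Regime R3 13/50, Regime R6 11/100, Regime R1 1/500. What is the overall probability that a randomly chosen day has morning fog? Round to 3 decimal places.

By Bayes' rule, posterior ∝ prior × likelihood:
  Regime R4: 0.47 × 0.4 = 0.188
  Regime R3: 0.37 × 0.26 = 0.0962
  Regime R6: 0.07 × 0.11 = 0.0077
  Regime R1: 0.09 × 0.002 = 0.00018
P(fog) = 0.188 + 0.0962 + 0.0077 + 0.00018 = 0.29208 → 0.292.

0.292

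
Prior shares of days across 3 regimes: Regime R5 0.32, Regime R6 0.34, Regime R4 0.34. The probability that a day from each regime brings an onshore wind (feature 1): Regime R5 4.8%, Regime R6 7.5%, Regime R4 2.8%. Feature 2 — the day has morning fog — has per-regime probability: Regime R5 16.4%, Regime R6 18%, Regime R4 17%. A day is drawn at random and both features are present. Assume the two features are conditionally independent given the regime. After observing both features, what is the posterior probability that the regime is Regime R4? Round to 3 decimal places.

Unnormalized posteriors (prior × likelihood):
  Regime R5: 0.32 × 0.048 × 0.164 = 0.00251904
  Regime R6: 0.34 × 0.075 × 0.18 = 0.00459
  Regime R4: 0.34 × 0.028 × 0.17 = 0.0016184
Sum = 0.00872744.
P(Regime R4 | evidence) = 0.0016184 / 0.00872744 ≈ 0.185.

0.185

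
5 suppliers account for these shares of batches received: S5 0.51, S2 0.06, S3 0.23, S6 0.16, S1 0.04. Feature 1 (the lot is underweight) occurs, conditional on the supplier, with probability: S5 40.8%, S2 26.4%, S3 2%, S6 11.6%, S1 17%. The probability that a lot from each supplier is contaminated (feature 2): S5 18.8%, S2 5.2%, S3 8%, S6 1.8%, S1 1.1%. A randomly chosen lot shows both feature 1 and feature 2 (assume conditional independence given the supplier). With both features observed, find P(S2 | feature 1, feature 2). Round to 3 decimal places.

0.020

Unnormalized posteriors (prior × likelihood):
  S5: 0.51 × 0.408 × 0.188 = 0.03911904
  S2: 0.06 × 0.264 × 0.052 = 0.00082368
  S3: 0.23 × 0.02 × 0.08 = 0.000368
  S6: 0.16 × 0.116 × 0.018 = 0.00033408
  S1: 0.04 × 0.17 × 0.011 = 0.0000748
Sum = 0.0407196.
P(S2 | evidence) = 0.00082368 / 0.0407196 ≈ 0.020.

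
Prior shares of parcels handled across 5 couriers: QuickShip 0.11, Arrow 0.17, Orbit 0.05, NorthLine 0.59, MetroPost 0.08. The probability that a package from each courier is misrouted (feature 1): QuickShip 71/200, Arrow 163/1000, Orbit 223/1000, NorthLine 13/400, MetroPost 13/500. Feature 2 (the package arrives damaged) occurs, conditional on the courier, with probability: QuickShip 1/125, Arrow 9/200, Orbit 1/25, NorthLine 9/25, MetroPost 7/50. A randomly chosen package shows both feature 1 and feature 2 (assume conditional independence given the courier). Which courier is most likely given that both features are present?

NorthLine

Unnormalized posteriors (prior × likelihood):
  QuickShip: 0.11 × 0.355 × 0.008 = 0.0003124
  Arrow: 0.17 × 0.163 × 0.045 = 0.00124695
  Orbit: 0.05 × 0.223 × 0.04 = 0.000446
  NorthLine: 0.59 × 0.0325 × 0.36 = 0.006903
  MetroPost: 0.08 × 0.026 × 0.14 = 0.0002912
Normalizing constant = 0.00919955.
Largest term belongs to NorthLine, so NorthLine is most probable.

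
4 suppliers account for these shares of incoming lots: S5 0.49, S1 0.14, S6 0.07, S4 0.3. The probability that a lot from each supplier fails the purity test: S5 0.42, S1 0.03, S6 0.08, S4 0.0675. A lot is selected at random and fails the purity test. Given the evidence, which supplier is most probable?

S5

Prior × likelihood for each hypothesis:
  S5: 0.49 × 0.42 = 0.2058
  S1: 0.14 × 0.03 = 0.0042
  S6: 0.07 × 0.08 = 0.0056
  S4: 0.3 × 0.0675 = 0.02025
Sum = 0.23585.
Largest term belongs to S5, so S5 is most probable.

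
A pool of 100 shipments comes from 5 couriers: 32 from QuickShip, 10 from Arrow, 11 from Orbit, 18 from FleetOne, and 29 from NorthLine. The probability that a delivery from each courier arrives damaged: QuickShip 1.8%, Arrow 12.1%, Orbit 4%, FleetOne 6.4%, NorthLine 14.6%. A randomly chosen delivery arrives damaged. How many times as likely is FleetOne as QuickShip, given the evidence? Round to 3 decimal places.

By Bayes' rule, posterior ∝ prior × likelihood:
  QuickShip: 0.32 × 0.018 = 0.00576
  Arrow: 0.1 × 0.121 = 0.0121
  Orbit: 0.11 × 0.04 = 0.0044
  FleetOne: 0.18 × 0.064 = 0.01152
  NorthLine: 0.29 × 0.146 = 0.04234
Total = 0.07612.
The ratio is 0.01152 / 0.00576 (the normalizer cancels) = 2.000.

2.000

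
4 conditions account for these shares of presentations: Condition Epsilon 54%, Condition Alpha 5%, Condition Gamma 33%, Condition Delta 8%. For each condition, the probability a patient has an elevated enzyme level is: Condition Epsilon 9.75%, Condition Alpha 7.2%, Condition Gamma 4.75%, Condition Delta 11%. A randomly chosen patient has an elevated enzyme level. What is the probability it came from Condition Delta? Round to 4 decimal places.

0.1090

By Bayes' rule, posterior ∝ prior × likelihood:
  Condition Epsilon: 0.54 × 0.0975 = 0.05265
  Condition Alpha: 0.05 × 0.072 = 0.0036
  Condition Gamma: 0.33 × 0.0475 = 0.015675
  Condition Delta: 0.08 × 0.11 = 0.0088
Sum = 0.080725.
P(Condition Delta | evidence) = 0.0088 / 0.080725 ≈ 0.1090.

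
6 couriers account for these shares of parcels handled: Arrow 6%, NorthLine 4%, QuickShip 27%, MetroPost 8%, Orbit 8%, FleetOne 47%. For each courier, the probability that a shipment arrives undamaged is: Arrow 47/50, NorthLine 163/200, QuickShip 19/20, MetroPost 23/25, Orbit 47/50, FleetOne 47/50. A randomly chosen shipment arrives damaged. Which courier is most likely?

Taking complements, P(damaged | each) = Arrow 0.06, NorthLine 0.185, QuickShip 0.05, MetroPost 0.08, Orbit 0.06, FleetOne 0.06.
By Bayes' rule, posterior ∝ prior × likelihood:
  Arrow: 0.06 × 0.06 = 0.0036
  NorthLine: 0.04 × 0.185 = 0.0074
  QuickShip: 0.27 × 0.05 = 0.0135
  MetroPost: 0.08 × 0.08 = 0.0064
  Orbit: 0.08 × 0.06 = 0.0048
  FleetOne: 0.47 × 0.06 = 0.0282
Sum = 0.0639.
Largest term belongs to FleetOne, so FleetOne is most probable.

FleetOne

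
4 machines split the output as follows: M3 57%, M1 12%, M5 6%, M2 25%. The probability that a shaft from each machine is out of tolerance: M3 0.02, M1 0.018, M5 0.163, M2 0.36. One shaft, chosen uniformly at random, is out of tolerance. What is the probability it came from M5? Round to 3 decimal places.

Prior × likelihood for each hypothesis:
  M3: 0.57 × 0.02 = 0.0114
  M1: 0.12 × 0.018 = 0.00216
  M5: 0.06 × 0.163 = 0.00978
  M2: 0.25 × 0.36 = 0.09
Normalizing constant = 0.11334.
P(M5 | evidence) = 0.00978 / 0.11334 ≈ 0.086.

0.086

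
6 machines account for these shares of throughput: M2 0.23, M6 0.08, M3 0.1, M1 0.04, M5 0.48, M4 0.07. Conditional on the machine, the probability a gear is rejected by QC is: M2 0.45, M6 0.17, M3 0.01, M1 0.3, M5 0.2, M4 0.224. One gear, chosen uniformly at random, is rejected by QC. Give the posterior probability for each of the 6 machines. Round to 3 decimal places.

M2 0.428, M6 0.056, M3 0.004, M1 0.050, M5 0.397, M4 0.065

Prior × likelihood for each hypothesis:
  M2: 0.23 × 0.45 = 0.1035
  M6: 0.08 × 0.17 = 0.0136
  M3: 0.1 × 0.01 = 0.001
  M1: 0.04 × 0.3 = 0.012
  M5: 0.48 × 0.2 = 0.096
  M4: 0.07 × 0.224 = 0.01568
Sum = 0.24178.
P(M2 | rejected) = 0.1035/0.24178 ≈ 0.428
P(M6 | rejected) = 0.0136/0.24178 ≈ 0.056
P(M3 | rejected) = 0.001/0.24178 ≈ 0.004
P(M1 | rejected) = 0.012/0.24178 ≈ 0.050
P(M5 | rejected) = 0.096/0.24178 ≈ 0.397
P(M4 | rejected) = 0.01568/0.24178 ≈ 0.065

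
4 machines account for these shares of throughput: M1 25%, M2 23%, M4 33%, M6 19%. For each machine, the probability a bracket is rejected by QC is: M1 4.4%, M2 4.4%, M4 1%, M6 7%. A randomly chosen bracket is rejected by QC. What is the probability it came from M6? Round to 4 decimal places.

Prior × likelihood for each hypothesis:
  M1: 0.25 × 0.044 = 0.011
  M2: 0.23 × 0.044 = 0.01012
  M4: 0.33 × 0.01 = 0.0033
  M6: 0.19 × 0.07 = 0.0133
Sum = 0.03772.
P(M6 | evidence) = 0.0133 / 0.03772 ≈ 0.3526.

0.3526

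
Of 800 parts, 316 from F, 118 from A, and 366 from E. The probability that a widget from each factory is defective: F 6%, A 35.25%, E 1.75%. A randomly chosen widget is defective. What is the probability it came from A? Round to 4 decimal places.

0.6212

Unnormalized posteriors (prior × likelihood):
  F: 0.395 × 0.06 = 0.0237
  A: 0.1475 × 0.3525 = 0.05199375
  E: 0.4575 × 0.0175 = 0.00800625
Normalizing constant = 0.0837.
P(A | evidence) = 0.05199375 / 0.0837 ≈ 0.6212.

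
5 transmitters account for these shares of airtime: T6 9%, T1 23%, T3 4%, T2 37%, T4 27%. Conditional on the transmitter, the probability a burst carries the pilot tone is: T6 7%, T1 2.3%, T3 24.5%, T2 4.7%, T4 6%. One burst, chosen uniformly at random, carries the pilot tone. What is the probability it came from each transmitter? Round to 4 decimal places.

T6 0.1146, T1 0.0962, T3 0.1782, T2 0.3163, T4 0.2947

By Bayes' rule, posterior ∝ prior × likelihood:
  T6: 0.09 × 0.07 = 0.0063
  T1: 0.23 × 0.023 = 0.00529
  T3: 0.04 × 0.245 = 0.0098
  T2: 0.37 × 0.047 = 0.01739
  T4: 0.27 × 0.06 = 0.0162
Normalizing constant = 0.05498.
P(T6 | pilot) = 0.0063/0.05498 ≈ 0.1146
P(T1 | pilot) = 0.00529/0.05498 ≈ 0.0962
P(T3 | pilot) = 0.0098/0.05498 ≈ 0.1782
P(T2 | pilot) = 0.01739/0.05498 ≈ 0.3163
P(T4 | pilot) = 0.0162/0.05498 ≈ 0.2947
(Check: 0.1146+0.0962+0.1782+0.3163+0.2947 = 1.0000.)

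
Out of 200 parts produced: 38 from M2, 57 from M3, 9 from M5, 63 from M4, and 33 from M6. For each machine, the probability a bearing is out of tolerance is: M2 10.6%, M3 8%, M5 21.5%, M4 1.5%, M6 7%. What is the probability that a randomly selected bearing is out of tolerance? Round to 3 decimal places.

Unnormalized posteriors (prior × likelihood):
  M2: 0.19 × 0.106 = 0.02014
  M3: 0.285 × 0.08 = 0.0228
  M5: 0.045 × 0.215 = 0.009675
  M4: 0.315 × 0.015 = 0.004725
  M6: 0.165 × 0.07 = 0.01155
P(oversize) = 0.02014 + 0.0228 + 0.009675 + 0.004725 + 0.01155 = 0.06889 → 0.069.

0.069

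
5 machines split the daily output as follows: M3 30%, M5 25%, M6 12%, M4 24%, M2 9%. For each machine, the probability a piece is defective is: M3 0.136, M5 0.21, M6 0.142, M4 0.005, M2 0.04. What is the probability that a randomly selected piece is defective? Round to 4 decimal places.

0.1151

Prior × likelihood for each hypothesis:
  M3: 0.3 × 0.136 = 0.0408
  M5: 0.25 × 0.21 = 0.0525
  M6: 0.12 × 0.142 = 0.01704
  M4: 0.24 × 0.005 = 0.0012
  M2: 0.09 × 0.04 = 0.0036
P(defective) = 0.0408 + 0.0525 + 0.01704 + 0.0012 + 0.0036 = 0.11514 → 0.1151.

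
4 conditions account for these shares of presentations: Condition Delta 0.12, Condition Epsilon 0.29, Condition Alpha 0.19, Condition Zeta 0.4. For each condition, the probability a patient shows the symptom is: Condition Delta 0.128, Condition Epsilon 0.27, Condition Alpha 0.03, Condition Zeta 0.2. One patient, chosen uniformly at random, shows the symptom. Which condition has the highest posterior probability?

Condition Zeta

Unnormalized posteriors (prior × likelihood):
  Condition Delta: 0.12 × 0.128 = 0.01536
  Condition Epsilon: 0.29 × 0.27 = 0.0783
  Condition Alpha: 0.19 × 0.03 = 0.0057
  Condition Zeta: 0.4 × 0.2 = 0.08
Normalizing constant = 0.17936.
Largest term belongs to Condition Zeta, so Condition Zeta is most probable.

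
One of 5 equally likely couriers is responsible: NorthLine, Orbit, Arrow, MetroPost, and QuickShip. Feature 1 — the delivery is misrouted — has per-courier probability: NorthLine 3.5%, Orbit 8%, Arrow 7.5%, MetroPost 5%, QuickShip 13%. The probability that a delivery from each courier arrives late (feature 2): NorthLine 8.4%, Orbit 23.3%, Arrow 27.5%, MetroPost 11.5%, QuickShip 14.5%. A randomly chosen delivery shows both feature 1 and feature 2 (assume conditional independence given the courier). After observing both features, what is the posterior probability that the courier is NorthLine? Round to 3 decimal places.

0.044

Since the prior is uniform, the posterior is proportional to the likelihood:
  NorthLine: 0.035 × 0.084 = 0.00294
  Orbit: 0.08 × 0.233 = 0.01864
  Arrow: 0.075 × 0.275 = 0.020625
  MetroPost: 0.05 × 0.115 = 0.00575
  QuickShip: 0.13 × 0.145 = 0.01885
Sum = 0.066805.
P(NorthLine | evidence) = 0.00294 / 0.066805 ≈ 0.044.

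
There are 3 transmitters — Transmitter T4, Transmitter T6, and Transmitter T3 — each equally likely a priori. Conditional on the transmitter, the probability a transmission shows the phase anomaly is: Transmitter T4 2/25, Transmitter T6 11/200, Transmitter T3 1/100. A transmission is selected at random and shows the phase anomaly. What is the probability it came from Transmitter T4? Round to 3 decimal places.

0.552

Since the prior is uniform, the posterior is proportional to the likelihood:
  Transmitter T4: 0.08
  Transmitter T6: 0.055
  Transmitter T3: 0.01
Total = 0.145.
P(Transmitter T4 | evidence) = 0.08 / 0.145 ≈ 0.552.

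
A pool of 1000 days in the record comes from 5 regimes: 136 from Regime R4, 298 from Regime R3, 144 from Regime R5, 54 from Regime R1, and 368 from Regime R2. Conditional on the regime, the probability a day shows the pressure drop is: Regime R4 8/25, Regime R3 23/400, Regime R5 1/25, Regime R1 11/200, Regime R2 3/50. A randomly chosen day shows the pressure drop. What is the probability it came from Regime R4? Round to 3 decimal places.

0.476

Unnormalized posteriors (prior × likelihood):
  Regime R4: 0.136 × 0.32 = 0.04352
  Regime R3: 0.298 × 0.0575 = 0.017135
  Regime R5: 0.144 × 0.04 = 0.00576
  Regime R1: 0.054 × 0.055 = 0.00297
  Regime R2: 0.368 × 0.06 = 0.02208
Total = 0.091465.
P(Regime R4 | evidence) = 0.04352 / 0.091465 ≈ 0.476.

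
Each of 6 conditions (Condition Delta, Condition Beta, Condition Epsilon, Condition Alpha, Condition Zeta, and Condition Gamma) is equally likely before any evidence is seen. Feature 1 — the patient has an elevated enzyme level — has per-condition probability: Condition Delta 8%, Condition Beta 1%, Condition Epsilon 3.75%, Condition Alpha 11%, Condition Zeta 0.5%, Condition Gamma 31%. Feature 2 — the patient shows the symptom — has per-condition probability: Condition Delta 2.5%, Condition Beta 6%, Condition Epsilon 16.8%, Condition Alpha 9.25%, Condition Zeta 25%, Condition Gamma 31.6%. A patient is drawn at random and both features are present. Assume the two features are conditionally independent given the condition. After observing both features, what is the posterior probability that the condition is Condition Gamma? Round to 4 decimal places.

0.8282

With a uniform prior (1/6 each), posterior ∝ likelihood:
  Condition Delta: 0.08 × 0.025 = 0.002
  Condition Beta: 0.01 × 0.06 = 0.0006
  Condition Epsilon: 0.0375 × 0.168 = 0.0063
  Condition Alpha: 0.11 × 0.0925 = 0.010175
  Condition Zeta: 0.005 × 0.25 = 0.00125
  Condition Gamma: 0.31 × 0.316 = 0.09796
Sum = 0.118285.
P(Condition Gamma | evidence) = 0.09796 / 0.118285 ≈ 0.8282.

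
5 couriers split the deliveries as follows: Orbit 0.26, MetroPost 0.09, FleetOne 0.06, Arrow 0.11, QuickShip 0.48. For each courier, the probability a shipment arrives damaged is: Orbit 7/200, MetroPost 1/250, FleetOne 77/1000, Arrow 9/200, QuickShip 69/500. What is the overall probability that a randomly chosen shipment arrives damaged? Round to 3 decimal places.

0.085

By Bayes' rule, posterior ∝ prior × likelihood:
  Orbit: 0.26 × 0.035 = 0.0091
  MetroPost: 0.09 × 0.004 = 0.00036
  FleetOne: 0.06 × 0.077 = 0.00462
  Arrow: 0.11 × 0.045 = 0.00495
  QuickShip: 0.48 × 0.138 = 0.06624
P(damaged) = 0.0091 + 0.00036 + 0.00462 + 0.00495 + 0.06624 = 0.08527 → 0.085.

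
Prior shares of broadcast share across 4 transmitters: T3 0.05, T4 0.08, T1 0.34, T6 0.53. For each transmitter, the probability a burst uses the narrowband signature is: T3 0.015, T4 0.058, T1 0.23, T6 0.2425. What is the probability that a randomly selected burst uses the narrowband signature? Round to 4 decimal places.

0.2121

By Bayes' rule, posterior ∝ prior × likelihood:
  T3: 0.05 × 0.015 = 0.00075
  T4: 0.08 × 0.058 = 0.00464
  T1: 0.34 × 0.23 = 0.0782
  T6: 0.53 × 0.2425 = 0.128525
P(narrowband) = 0.00075 + 0.00464 + 0.0782 + 0.128525 = 0.212115 → 0.2121.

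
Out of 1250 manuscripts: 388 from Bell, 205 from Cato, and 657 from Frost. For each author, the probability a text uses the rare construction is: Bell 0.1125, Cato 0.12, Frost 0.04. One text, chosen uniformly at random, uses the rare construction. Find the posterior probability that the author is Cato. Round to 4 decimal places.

0.2602

Compute prior × likelihood for every hypothesis:
  Bell: 0.3104 × 0.1125 = 0.03492
  Cato: 0.164 × 0.12 = 0.01968
  Frost: 0.5256 × 0.04 = 0.021024
Normalizing constant = 0.075624.
P(Cato | evidence) = 0.01968 / 0.075624 ≈ 0.2602.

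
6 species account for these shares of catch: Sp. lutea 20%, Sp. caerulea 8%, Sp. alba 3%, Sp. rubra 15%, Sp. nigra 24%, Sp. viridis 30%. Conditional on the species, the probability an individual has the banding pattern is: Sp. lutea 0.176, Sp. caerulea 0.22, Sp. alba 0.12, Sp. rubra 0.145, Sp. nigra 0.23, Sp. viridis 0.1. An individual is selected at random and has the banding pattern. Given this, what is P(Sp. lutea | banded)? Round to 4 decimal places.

0.2155

By Bayes' rule, posterior ∝ prior × likelihood:
  Sp. lutea: 0.2 × 0.176 = 0.0352
  Sp. caerulea: 0.08 × 0.22 = 0.0176
  Sp. alba: 0.03 × 0.12 = 0.0036
  Sp. rubra: 0.15 × 0.145 = 0.02175
  Sp. nigra: 0.24 × 0.23 = 0.0552
  Sp. viridis: 0.3 × 0.1 = 0.03
Sum = 0.16335.
P(Sp. lutea | evidence) = 0.0352 / 0.16335 ≈ 0.2155.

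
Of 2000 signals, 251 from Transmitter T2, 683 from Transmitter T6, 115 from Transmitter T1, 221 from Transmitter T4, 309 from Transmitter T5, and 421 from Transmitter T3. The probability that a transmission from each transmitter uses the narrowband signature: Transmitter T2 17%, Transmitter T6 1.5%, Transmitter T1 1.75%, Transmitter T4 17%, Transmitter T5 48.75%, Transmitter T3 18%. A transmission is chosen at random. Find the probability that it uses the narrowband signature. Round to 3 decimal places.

0.159

Prior × likelihood for each hypothesis:
  Transmitter T2: 0.1255 × 0.17 = 0.021335
  Transmitter T6: 0.3415 × 0.015 = 0.0051225
  Transmitter T1: 0.0575 × 0.0175 = 0.00100625
  Transmitter T4: 0.1105 × 0.17 = 0.018785
  Transmitter T5: 0.1545 × 0.4875 = 0.07531875
  Transmitter T3: 0.2105 × 0.18 = 0.03789
P(narrowband) = 0.021335 + 0.0051225 + 0.00100625 + 0.018785 + 0.07531875 + 0.03789 = 0.1594575 → 0.159.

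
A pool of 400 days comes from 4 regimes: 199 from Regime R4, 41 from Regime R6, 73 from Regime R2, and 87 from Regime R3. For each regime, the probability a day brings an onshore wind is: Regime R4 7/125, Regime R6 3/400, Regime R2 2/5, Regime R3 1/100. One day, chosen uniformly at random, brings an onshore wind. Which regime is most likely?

By Bayes' rule, posterior ∝ prior × likelihood:
  Regime R4: 0.4975 × 0.056 = 0.02786
  Regime R6: 0.1025 × 0.0075 = 0.00076875
  Regime R2: 0.1825 × 0.4 = 0.073
  Regime R3: 0.2175 × 0.01 = 0.002175
Total = 0.10380375.
Largest term belongs to Regime R2, so Regime R2 is most probable.

Regime R2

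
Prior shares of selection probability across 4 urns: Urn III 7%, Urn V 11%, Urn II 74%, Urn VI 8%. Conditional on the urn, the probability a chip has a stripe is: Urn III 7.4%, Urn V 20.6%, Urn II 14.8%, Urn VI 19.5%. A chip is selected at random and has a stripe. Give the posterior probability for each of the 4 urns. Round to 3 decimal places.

Unnormalized posteriors (prior × likelihood):
  Urn III: 0.07 × 0.074 = 0.00518
  Urn V: 0.11 × 0.206 = 0.02266
  Urn II: 0.74 × 0.148 = 0.10952
  Urn VI: 0.08 × 0.195 = 0.0156
Normalizing constant = 0.15296.
P(Urn III | striped) = 0.00518/0.15296 ≈ 0.034
P(Urn V | striped) = 0.02266/0.15296 ≈ 0.148
P(Urn II | striped) = 0.10952/0.15296 ≈ 0.716
P(Urn VI | striped) = 0.0156/0.15296 ≈ 0.102

Urn III 0.034, Urn V 0.148, Urn II 0.716, Urn VI 0.102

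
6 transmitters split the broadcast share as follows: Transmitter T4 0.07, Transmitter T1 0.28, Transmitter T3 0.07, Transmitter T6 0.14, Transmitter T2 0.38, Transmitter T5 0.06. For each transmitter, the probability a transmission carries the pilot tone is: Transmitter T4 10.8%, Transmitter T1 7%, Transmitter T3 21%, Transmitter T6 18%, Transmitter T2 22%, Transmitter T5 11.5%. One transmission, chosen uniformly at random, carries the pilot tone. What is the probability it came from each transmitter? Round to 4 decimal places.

Transmitter T4 0.0480, Transmitter T1 0.1244, Transmitter T3 0.0933, Transmitter T6 0.1599, Transmitter T2 0.5306, Transmitter T5 0.0438

Compute prior × likelihood for every hypothesis:
  Transmitter T4: 0.07 × 0.108 = 0.00756
  Transmitter T1: 0.28 × 0.07 = 0.0196
  Transmitter T3: 0.07 × 0.21 = 0.0147
  Transmitter T6: 0.14 × 0.18 = 0.0252
  Transmitter T2: 0.38 × 0.22 = 0.0836
  Transmitter T5: 0.06 × 0.115 = 0.0069
Normalizing constant = 0.15756.
P(Transmitter T4 | pilot) = 0.00756/0.15756 ≈ 0.0480
P(Transmitter T1 | pilot) = 0.0196/0.15756 ≈ 0.1244
P(Transmitter T3 | pilot) = 0.0147/0.15756 ≈ 0.0933
P(Transmitter T6 | pilot) = 0.0252/0.15756 ≈ 0.1599
P(Transmitter T2 | pilot) = 0.0836/0.15756 ≈ 0.5306
P(Transmitter T5 | pilot) = 0.0069/0.15756 ≈ 0.0438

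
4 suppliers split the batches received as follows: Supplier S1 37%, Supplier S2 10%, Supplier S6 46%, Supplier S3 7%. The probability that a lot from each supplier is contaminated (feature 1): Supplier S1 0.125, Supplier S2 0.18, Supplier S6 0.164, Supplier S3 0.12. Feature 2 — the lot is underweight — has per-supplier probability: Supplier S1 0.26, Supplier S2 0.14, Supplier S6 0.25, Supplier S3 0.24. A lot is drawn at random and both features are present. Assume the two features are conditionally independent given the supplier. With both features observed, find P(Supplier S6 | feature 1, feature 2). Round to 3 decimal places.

Compute prior × likelihood for every hypothesis:
  Supplier S1: 0.37 × 0.125 × 0.26 = 0.012025
  Supplier S2: 0.1 × 0.18 × 0.14 = 0.00252
  Supplier S6: 0.46 × 0.164 × 0.25 = 0.01886
  Supplier S3: 0.07 × 0.12 × 0.24 = 0.002016
Sum = 0.035421.
P(Supplier S6 | evidence) = 0.01886 / 0.035421 ≈ 0.532.

0.532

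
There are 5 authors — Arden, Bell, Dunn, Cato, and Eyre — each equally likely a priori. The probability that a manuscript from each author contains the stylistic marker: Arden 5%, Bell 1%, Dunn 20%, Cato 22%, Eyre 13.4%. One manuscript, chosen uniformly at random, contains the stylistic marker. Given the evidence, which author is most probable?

With a uniform prior (1/5 each), posterior ∝ likelihood:
  Arden: 0.05
  Bell: 0.01
  Dunn: 0.2
  Cato: 0.22
  Eyre: 0.134
Normalizing constant = 0.614.
Largest term belongs to Cato, so Cato is most probable.

Cato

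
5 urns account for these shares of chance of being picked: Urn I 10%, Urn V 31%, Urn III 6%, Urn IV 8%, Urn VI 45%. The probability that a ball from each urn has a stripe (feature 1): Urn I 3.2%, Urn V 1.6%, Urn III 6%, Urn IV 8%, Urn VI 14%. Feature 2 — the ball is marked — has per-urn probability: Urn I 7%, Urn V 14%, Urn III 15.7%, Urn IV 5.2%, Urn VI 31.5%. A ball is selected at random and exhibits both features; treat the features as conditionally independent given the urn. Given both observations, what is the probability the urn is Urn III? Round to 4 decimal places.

Prior × likelihood for each hypothesis:
  Urn I: 0.1 × 0.032 × 0.07 = 0.000224
  Urn V: 0.31 × 0.016 × 0.14 = 0.0006944
  Urn III: 0.06 × 0.06 × 0.157 = 0.0005652
  Urn IV: 0.08 × 0.08 × 0.052 = 0.0003328
  Urn VI: 0.45 × 0.14 × 0.315 = 0.019845
Total = 0.0216614.
P(Urn III | evidence) = 0.0005652 / 0.0216614 ≈ 0.0261.

0.0261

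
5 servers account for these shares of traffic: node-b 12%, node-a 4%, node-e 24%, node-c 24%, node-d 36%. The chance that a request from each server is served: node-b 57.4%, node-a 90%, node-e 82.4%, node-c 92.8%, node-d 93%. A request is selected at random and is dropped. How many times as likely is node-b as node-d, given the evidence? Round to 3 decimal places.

Taking complements, P(dropped | each) = node-b 0.426, node-a 0.1, node-e 0.176, node-c 0.072, node-d 0.07.
Compute prior × likelihood for every hypothesis:
  node-b: 0.12 × 0.426 = 0.05112
  node-a: 0.04 × 0.1 = 0.004
  node-e: 0.24 × 0.176 = 0.04224
  node-c: 0.24 × 0.072 = 0.01728
  node-d: 0.36 × 0.07 = 0.0252
Total = 0.13984.
The ratio is 0.05112 / 0.0252 (the normalizer cancels) = 2.029.

2.029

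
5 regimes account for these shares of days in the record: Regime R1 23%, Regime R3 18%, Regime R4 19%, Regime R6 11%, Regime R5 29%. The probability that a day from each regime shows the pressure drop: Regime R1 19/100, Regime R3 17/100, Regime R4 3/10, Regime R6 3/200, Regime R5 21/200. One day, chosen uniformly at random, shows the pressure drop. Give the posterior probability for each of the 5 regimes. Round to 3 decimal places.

Compute prior × likelihood for every hypothesis:
  Regime R1: 0.23 × 0.19 = 0.0437
  Regime R3: 0.18 × 0.17 = 0.0306
  Regime R4: 0.19 × 0.3 = 0.057
  Regime R6: 0.11 × 0.015 = 0.00165
  Regime R5: 0.29 × 0.105 = 0.03045
Total = 0.1634.
P(Regime R1 | drop) = 0.0437/0.1634 ≈ 0.267
P(Regime R3 | drop) = 0.0306/0.1634 ≈ 0.187
P(Regime R4 | drop) = 0.057/0.1634 ≈ 0.349
P(Regime R6 | drop) = 0.00165/0.1634 ≈ 0.010
P(Regime R5 | drop) = 0.03045/0.1634 ≈ 0.186
(Check: 0.267+0.187+0.349+0.010+0.186 = 0.999.)

Regime R1 0.267, Regime R3 0.187, Regime R4 0.349, Regime R6 0.010, Regime R5 0.186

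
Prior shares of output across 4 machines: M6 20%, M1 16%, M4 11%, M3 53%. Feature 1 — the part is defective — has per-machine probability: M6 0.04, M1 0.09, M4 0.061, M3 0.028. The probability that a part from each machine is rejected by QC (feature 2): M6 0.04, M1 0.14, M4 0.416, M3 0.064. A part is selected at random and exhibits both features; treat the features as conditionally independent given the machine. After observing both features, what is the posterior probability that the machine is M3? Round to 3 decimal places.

Prior × likelihood for each hypothesis:
  M6: 0.2 × 0.04 × 0.04 = 0.00032
  M1: 0.16 × 0.09 × 0.14 = 0.002016
  M4: 0.11 × 0.061 × 0.416 = 0.00279136
  M3: 0.53 × 0.028 × 0.064 = 0.00094976
Total = 0.00607712.
P(M3 | evidence) = 0.00094976 / 0.00607712 ≈ 0.156.

0.156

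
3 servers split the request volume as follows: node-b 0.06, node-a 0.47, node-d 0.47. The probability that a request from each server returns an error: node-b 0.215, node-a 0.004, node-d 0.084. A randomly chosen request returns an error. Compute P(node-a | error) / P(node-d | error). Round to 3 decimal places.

0.048

Prior × likelihood for each hypothesis:
  node-b: 0.06 × 0.215 = 0.0129
  node-a: 0.47 × 0.004 = 0.00188
  node-d: 0.47 × 0.084 = 0.03948
Total = 0.05426.
The ratio is 0.00188 / 0.03948 (the normalizer cancels) = 0.048.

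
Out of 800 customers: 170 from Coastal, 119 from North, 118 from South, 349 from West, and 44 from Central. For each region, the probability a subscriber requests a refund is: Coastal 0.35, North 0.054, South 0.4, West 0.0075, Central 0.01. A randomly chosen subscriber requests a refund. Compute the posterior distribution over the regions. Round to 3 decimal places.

Compute prior × likelihood for every hypothesis:
  Coastal: 0.2125 × 0.35 = 0.074375
  North: 0.14875 × 0.054 = 0.0080325
  South: 0.1475 × 0.4 = 0.059
  West: 0.43625 × 0.0075 = 0.003271875
  Central: 0.055 × 0.01 = 0.00055
Normalizing constant = 0.145229375.
P(Coastal | refund) = 0.074375/0.145229375 ≈ 0.512
P(North | refund) = 0.0080325/0.145229375 ≈ 0.055
P(South | refund) = 0.059/0.145229375 ≈ 0.406
P(West | refund) = 0.003271875/0.145229375 ≈ 0.023
P(Central | refund) = 0.00055/0.145229375 ≈ 0.004
(Check: 0.512+0.055+0.406+0.023+0.004 = 1.000.)

Coastal 0.512, North 0.055, South 0.406, West 0.023, Central 0.004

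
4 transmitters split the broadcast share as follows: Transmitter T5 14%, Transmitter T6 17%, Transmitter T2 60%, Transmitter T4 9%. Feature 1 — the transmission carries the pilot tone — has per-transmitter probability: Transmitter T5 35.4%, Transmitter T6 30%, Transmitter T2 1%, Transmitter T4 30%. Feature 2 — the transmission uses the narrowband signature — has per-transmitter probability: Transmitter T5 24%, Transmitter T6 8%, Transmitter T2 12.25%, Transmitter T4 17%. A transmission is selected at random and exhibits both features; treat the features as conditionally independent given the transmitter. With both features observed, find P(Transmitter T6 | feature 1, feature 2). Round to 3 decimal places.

Unnormalized posteriors (prior × likelihood):
  Transmitter T5: 0.14 × 0.354 × 0.24 = 0.0118944
  Transmitter T6: 0.17 × 0.3 × 0.08 = 0.00408
  Transmitter T2: 0.6 × 0.01 × 0.1225 = 0.000735
  Transmitter T4: 0.09 × 0.3 × 0.17 = 0.00459
Normalizing constant = 0.0212994.
P(Transmitter T6 | evidence) = 0.00408 / 0.0212994 ≈ 0.192.

0.192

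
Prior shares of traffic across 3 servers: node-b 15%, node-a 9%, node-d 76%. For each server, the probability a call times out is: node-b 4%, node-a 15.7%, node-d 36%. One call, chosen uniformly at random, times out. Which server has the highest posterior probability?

node-d

Unnormalized posteriors (prior × likelihood):
  node-b: 0.15 × 0.04 = 0.006
  node-a: 0.09 × 0.157 = 0.01413
  node-d: 0.76 × 0.36 = 0.2736
Sum = 0.29373.
Largest term belongs to node-d, so node-d is most probable.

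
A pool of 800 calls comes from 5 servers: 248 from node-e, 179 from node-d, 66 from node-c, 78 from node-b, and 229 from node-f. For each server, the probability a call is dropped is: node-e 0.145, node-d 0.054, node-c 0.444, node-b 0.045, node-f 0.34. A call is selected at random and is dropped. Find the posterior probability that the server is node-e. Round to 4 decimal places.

By Bayes' rule, posterior ∝ prior × likelihood:
  node-e: 0.31 × 0.145 = 0.04495
  node-d: 0.22375 × 0.054 = 0.0120825
  node-c: 0.0825 × 0.444 = 0.03663
  node-b: 0.0975 × 0.045 = 0.0043875
  node-f: 0.28625 × 0.34 = 0.097325
Total = 0.195375.
P(node-e | evidence) = 0.04495 / 0.195375 ≈ 0.2301.

0.2301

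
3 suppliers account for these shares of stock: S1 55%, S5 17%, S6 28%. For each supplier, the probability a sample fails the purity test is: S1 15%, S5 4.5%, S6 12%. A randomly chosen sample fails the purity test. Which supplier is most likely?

S1

Unnormalized posteriors (prior × likelihood):
  S1: 0.55 × 0.15 = 0.0825
  S5: 0.17 × 0.045 = 0.00765
  S6: 0.28 × 0.12 = 0.0336
Total = 0.12375.
Largest term belongs to S1, so S1 is most probable.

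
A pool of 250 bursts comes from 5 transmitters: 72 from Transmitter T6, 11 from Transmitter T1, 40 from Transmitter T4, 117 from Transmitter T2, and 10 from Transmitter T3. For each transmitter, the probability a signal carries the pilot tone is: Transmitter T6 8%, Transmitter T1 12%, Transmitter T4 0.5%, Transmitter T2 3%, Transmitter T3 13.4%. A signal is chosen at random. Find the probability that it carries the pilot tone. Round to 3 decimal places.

Compute prior × likelihood for every hypothesis:
  Transmitter T6: 0.288 × 0.08 = 0.02304
  Transmitter T1: 0.044 × 0.12 = 0.00528
  Transmitter T4: 0.16 × 0.005 = 0.0008
  Transmitter T2: 0.468 × 0.03 = 0.01404
  Transmitter T3: 0.04 × 0.134 = 0.00536
P(pilot) = 0.02304 + 0.00528 + 0.0008 + 0.01404 + 0.00536 = 0.04852 → 0.049.

0.049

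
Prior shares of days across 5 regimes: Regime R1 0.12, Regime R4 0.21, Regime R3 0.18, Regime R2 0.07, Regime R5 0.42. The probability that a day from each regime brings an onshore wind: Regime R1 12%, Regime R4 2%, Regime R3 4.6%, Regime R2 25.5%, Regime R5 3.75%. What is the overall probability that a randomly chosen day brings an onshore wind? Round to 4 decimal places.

Unnormalized posteriors (prior × likelihood):
  Regime R1: 0.12 × 0.12 = 0.0144
  Regime R4: 0.21 × 0.02 = 0.0042
  Regime R3: 0.18 × 0.046 = 0.00828
  Regime R2: 0.07 × 0.255 = 0.01785
  Regime R5: 0.42 × 0.0375 = 0.01575
P(onshore) = 0.0144 + 0.0042 + 0.00828 + 0.01785 + 0.01575 = 0.06048 → 0.0605.

0.0605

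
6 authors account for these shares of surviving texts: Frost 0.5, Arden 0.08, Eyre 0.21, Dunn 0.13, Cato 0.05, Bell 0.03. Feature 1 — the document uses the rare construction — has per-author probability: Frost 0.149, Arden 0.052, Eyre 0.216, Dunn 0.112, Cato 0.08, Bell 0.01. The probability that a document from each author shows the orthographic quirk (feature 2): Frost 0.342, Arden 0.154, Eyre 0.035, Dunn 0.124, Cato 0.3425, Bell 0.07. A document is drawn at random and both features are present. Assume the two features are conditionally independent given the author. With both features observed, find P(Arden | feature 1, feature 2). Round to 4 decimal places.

0.0207

Unnormalized posteriors (prior × likelihood):
  Frost: 0.5 × 0.149 × 0.342 = 0.025479
  Arden: 0.08 × 0.052 × 0.154 = 0.00064064
  Eyre: 0.21 × 0.216 × 0.035 = 0.0015876
  Dunn: 0.13 × 0.112 × 0.124 = 0.00180544
  Cato: 0.05 × 0.08 × 0.3425 = 0.00137
  Bell: 0.03 × 0.01 × 0.07 = 0.000021
Sum = 0.03090368.
P(Arden | evidence) = 0.00064064 / 0.03090368 ≈ 0.0207.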